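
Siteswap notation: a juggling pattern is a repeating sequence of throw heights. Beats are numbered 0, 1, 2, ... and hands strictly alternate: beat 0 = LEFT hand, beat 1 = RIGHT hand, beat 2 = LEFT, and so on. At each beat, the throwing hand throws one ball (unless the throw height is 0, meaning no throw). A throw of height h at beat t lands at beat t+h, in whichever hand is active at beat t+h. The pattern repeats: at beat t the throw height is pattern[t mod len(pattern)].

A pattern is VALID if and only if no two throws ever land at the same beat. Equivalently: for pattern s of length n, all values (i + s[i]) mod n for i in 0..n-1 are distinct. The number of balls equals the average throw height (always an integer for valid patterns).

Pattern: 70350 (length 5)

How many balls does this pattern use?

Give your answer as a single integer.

Pattern = [7, 0, 3, 5, 0], length n = 5
  position 0: throw height = 7, running sum = 7
  position 1: throw height = 0, running sum = 7
  position 2: throw height = 3, running sum = 10
  position 3: throw height = 5, running sum = 15
  position 4: throw height = 0, running sum = 15
Total sum = 15; balls = sum / n = 15 / 5 = 3

Answer: 3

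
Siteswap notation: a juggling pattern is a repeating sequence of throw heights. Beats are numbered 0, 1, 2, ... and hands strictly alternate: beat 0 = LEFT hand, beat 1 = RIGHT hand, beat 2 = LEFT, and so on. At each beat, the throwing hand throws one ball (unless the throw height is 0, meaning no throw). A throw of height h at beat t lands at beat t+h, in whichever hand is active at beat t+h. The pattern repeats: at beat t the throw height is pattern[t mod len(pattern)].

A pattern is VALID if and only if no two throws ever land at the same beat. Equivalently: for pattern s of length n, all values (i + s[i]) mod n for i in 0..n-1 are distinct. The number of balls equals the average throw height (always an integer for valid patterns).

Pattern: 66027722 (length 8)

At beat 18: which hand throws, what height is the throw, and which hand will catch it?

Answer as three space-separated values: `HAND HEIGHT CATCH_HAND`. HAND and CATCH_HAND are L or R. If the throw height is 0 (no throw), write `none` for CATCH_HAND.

Beat 18: 18 mod 2 = 0, so hand = L
Throw height = pattern[18 mod 8] = pattern[2] = 0

Answer: L 0 none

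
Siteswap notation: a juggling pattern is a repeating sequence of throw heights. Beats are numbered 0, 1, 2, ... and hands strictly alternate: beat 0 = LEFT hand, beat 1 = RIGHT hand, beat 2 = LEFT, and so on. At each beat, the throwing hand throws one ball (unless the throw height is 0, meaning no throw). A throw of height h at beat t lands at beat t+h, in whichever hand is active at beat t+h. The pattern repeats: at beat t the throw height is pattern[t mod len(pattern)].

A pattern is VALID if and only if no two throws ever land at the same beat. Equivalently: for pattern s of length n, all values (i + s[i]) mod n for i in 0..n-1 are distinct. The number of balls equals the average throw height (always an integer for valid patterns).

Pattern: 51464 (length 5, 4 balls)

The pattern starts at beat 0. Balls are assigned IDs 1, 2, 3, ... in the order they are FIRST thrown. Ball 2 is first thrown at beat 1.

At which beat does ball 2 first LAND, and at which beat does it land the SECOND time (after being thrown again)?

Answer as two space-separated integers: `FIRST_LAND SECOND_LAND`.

Beat 0 (L): throw ball1 h=5 -> lands@5:R; in-air after throw: [b1@5:R]
Beat 1 (R): throw ball2 h=1 -> lands@2:L; in-air after throw: [b2@2:L b1@5:R]
Beat 2 (L): throw ball2 h=4 -> lands@6:L; in-air after throw: [b1@5:R b2@6:L]
Beat 3 (R): throw ball3 h=6 -> lands@9:R; in-air after throw: [b1@5:R b2@6:L b3@9:R]
Beat 4 (L): throw ball4 h=4 -> lands@8:L; in-air after throw: [b1@5:R b2@6:L b4@8:L b3@9:R]
Beat 5 (R): throw ball1 h=5 -> lands@10:L; in-air after throw: [b2@6:L b4@8:L b3@9:R b1@10:L]
Beat 6 (L): throw ball2 h=1 -> lands@7:R; in-air after throw: [b2@7:R b4@8:L b3@9:R b1@10:L]
Ball 2: thrown@1 h=1 -> first land @2; rethrown@2 h=4 -> second land @6

Answer: 2 6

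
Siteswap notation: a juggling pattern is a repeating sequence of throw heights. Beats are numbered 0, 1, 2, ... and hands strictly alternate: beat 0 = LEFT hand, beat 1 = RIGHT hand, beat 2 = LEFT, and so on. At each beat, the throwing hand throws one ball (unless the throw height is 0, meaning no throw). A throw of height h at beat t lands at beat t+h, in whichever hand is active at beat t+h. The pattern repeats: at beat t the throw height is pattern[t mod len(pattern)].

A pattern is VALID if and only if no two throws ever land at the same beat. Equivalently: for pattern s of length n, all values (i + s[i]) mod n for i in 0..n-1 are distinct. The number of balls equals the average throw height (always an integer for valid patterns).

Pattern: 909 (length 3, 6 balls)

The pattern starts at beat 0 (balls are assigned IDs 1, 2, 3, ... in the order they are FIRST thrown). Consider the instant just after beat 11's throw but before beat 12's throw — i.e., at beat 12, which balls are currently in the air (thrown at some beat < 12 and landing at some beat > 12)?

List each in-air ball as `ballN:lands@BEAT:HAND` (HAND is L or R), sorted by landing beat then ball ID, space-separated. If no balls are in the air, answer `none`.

Answer: ball4:lands@14:L ball5:lands@15:R ball6:lands@17:R ball1:lands@18:L ball2:lands@20:L

Derivation:
Beat 0 (L): throw ball1 h=9 -> lands@9:R; in-air after throw: [b1@9:R]
Beat 2 (L): throw ball2 h=9 -> lands@11:R; in-air after throw: [b1@9:R b2@11:R]
Beat 3 (R): throw ball3 h=9 -> lands@12:L; in-air after throw: [b1@9:R b2@11:R b3@12:L]
Beat 5 (R): throw ball4 h=9 -> lands@14:L; in-air after throw: [b1@9:R b2@11:R b3@12:L b4@14:L]
Beat 6 (L): throw ball5 h=9 -> lands@15:R; in-air after throw: [b1@9:R b2@11:R b3@12:L b4@14:L b5@15:R]
Beat 8 (L): throw ball6 h=9 -> lands@17:R; in-air after throw: [b1@9:R b2@11:R b3@12:L b4@14:L b5@15:R b6@17:R]
Beat 9 (R): throw ball1 h=9 -> lands@18:L; in-air after throw: [b2@11:R b3@12:L b4@14:L b5@15:R b6@17:R b1@18:L]
Beat 11 (R): throw ball2 h=9 -> lands@20:L; in-air after throw: [b3@12:L b4@14:L b5@15:R b6@17:R b1@18:L b2@20:L]
Beat 12 (L): throw ball3 h=9 -> lands@21:R; in-air after throw: [b4@14:L b5@15:R b6@17:R b1@18:L b2@20:L b3@21:R]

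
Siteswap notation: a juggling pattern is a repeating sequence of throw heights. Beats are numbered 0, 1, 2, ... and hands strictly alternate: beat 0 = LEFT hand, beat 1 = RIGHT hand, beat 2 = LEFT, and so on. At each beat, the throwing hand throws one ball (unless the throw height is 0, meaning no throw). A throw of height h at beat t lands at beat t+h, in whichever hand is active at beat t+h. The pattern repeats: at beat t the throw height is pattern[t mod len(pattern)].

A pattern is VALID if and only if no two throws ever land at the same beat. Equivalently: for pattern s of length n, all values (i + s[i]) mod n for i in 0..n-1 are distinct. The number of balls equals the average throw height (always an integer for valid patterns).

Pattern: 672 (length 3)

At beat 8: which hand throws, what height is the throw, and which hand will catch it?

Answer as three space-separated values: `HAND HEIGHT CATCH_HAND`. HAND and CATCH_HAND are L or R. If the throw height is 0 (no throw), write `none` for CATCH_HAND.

Answer: L 2 L

Derivation:
Beat 8: 8 mod 2 = 0, so hand = L
Throw height = pattern[8 mod 3] = pattern[2] = 2
Lands at beat 8+2=10, 10 mod 2 = 0, so catch hand = L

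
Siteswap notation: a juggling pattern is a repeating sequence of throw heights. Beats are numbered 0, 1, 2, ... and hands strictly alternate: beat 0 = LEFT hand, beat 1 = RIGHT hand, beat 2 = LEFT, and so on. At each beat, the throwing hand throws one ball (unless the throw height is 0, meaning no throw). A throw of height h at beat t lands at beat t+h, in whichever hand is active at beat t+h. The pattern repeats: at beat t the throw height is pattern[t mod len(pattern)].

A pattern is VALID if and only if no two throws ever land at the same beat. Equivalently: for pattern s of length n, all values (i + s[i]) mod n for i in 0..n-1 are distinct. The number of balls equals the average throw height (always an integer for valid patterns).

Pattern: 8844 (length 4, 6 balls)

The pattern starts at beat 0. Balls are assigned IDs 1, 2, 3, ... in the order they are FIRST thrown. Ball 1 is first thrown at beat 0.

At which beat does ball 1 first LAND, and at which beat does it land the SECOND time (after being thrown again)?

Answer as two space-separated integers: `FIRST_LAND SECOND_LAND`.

Answer: 8 16

Derivation:
Beat 0 (L): throw ball1 h=8 -> lands@8:L; in-air after throw: [b1@8:L]
Beat 1 (R): throw ball2 h=8 -> lands@9:R; in-air after throw: [b1@8:L b2@9:R]
Beat 2 (L): throw ball3 h=4 -> lands@6:L; in-air after throw: [b3@6:L b1@8:L b2@9:R]
Beat 3 (R): throw ball4 h=4 -> lands@7:R; in-air after throw: [b3@6:L b4@7:R b1@8:L b2@9:R]
Beat 4 (L): throw ball5 h=8 -> lands@12:L; in-air after throw: [b3@6:L b4@7:R b1@8:L b2@9:R b5@12:L]
Beat 5 (R): throw ball6 h=8 -> lands@13:R; in-air after throw: [b3@6:L b4@7:R b1@8:L b2@9:R b5@12:L b6@13:R]
Beat 6 (L): throw ball3 h=4 -> lands@10:L; in-air after throw: [b4@7:R b1@8:L b2@9:R b3@10:L b5@12:L b6@13:R]
Beat 7 (R): throw ball4 h=4 -> lands@11:R; in-air after throw: [b1@8:L b2@9:R b3@10:L b4@11:R b5@12:L b6@13:R]
Beat 8 (L): throw ball1 h=8 -> lands@16:L; in-air after throw: [b2@9:R b3@10:L b4@11:R b5@12:L b6@13:R b1@16:L]
Beat 9 (R): throw ball2 h=8 -> lands@17:R; in-air after throw: [b3@10:L b4@11:R b5@12:L b6@13:R b1@16:L b2@17:R]
Beat 10 (L): throw ball3 h=4 -> lands@14:L; in-air after throw: [b4@11:R b5@12:L b6@13:R b3@14:L b1@16:L b2@17:R]
Beat 11 (R): throw ball4 h=4 -> lands@15:R; in-air after throw: [b5@12:L b6@13:R b3@14:L b4@15:R b1@16:L b2@17:R]
Beat 12 (L): throw ball5 h=8 -> lands@20:L; in-air after throw: [b6@13:R b3@14:L b4@15:R b1@16:L b2@17:R b5@20:L]
Ball 1: thrown@0 h=8 -> first land @8; rethrown@8 h=8 -> second land @16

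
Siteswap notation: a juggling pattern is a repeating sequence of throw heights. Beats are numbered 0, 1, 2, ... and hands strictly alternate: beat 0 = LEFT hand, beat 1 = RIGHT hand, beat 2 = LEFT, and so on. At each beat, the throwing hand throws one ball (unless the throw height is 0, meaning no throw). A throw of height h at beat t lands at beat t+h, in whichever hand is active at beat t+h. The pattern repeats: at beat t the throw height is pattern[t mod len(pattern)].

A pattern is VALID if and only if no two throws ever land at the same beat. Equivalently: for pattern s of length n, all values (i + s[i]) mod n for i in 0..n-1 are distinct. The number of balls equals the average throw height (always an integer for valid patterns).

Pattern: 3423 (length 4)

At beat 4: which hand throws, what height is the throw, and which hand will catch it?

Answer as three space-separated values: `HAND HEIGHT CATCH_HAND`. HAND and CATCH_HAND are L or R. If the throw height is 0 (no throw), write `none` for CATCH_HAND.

Answer: L 3 R

Derivation:
Beat 4: 4 mod 2 = 0, so hand = L
Throw height = pattern[4 mod 4] = pattern[0] = 3
Lands at beat 4+3=7, 7 mod 2 = 1, so catch hand = R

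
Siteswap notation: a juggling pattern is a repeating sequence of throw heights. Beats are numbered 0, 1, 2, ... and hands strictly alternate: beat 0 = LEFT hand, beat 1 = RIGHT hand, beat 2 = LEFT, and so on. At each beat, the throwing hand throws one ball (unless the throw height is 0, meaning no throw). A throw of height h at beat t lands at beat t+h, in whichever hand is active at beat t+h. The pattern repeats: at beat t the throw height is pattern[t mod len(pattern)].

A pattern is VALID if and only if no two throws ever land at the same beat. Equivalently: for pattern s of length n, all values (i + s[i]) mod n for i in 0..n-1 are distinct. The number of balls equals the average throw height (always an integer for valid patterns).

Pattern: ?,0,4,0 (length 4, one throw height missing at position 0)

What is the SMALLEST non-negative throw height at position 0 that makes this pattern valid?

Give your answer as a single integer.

Answer: 0

Derivation:
i=0: s[i]=? (unknown)
i=1: (1 + 0) mod 4 = 1
i=2: (2 + 4) mod 4 = 2
i=3: (3 + 0) mod 4 = 3
Known residues: [1, 2, 3]; need a permutation of 0..3, so missing residue r = 0
Need (0 + s) mod 4 = 0; smallest s = (0 - 0) mod 4 = 0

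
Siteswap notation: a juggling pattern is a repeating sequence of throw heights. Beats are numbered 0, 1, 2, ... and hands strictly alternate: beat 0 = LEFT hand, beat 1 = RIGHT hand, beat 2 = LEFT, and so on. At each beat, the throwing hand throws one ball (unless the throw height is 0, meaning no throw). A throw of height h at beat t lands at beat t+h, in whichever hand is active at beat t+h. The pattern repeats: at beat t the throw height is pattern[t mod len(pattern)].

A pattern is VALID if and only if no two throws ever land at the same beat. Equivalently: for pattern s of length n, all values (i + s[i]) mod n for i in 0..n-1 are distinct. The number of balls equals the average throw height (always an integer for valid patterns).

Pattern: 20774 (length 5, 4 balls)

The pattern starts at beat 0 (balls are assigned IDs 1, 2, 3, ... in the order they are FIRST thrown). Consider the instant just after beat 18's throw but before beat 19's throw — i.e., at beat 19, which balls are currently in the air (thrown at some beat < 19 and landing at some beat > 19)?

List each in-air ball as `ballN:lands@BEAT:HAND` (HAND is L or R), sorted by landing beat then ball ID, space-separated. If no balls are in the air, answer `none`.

Answer: ball1:lands@20:L ball3:lands@24:L ball4:lands@25:R

Derivation:
Beat 0 (L): throw ball1 h=2 -> lands@2:L; in-air after throw: [b1@2:L]
Beat 2 (L): throw ball1 h=7 -> lands@9:R; in-air after throw: [b1@9:R]
Beat 3 (R): throw ball2 h=7 -> lands@10:L; in-air after throw: [b1@9:R b2@10:L]
Beat 4 (L): throw ball3 h=4 -> lands@8:L; in-air after throw: [b3@8:L b1@9:R b2@10:L]
Beat 5 (R): throw ball4 h=2 -> lands@7:R; in-air after throw: [b4@7:R b3@8:L b1@9:R b2@10:L]
Beat 7 (R): throw ball4 h=7 -> lands@14:L; in-air after throw: [b3@8:L b1@9:R b2@10:L b4@14:L]
Beat 8 (L): throw ball3 h=7 -> lands@15:R; in-air after throw: [b1@9:R b2@10:L b4@14:L b3@15:R]
Beat 9 (R): throw ball1 h=4 -> lands@13:R; in-air after throw: [b2@10:L b1@13:R b4@14:L b3@15:R]
Beat 10 (L): throw ball2 h=2 -> lands@12:L; in-air after throw: [b2@12:L b1@13:R b4@14:L b3@15:R]
Beat 12 (L): throw ball2 h=7 -> lands@19:R; in-air after throw: [b1@13:R b4@14:L b3@15:R b2@19:R]
Beat 13 (R): throw ball1 h=7 -> lands@20:L; in-air after throw: [b4@14:L b3@15:R b2@19:R b1@20:L]
Beat 14 (L): throw ball4 h=4 -> lands@18:L; in-air after throw: [b3@15:R b4@18:L b2@19:R b1@20:L]
Beat 15 (R): throw ball3 h=2 -> lands@17:R; in-air after throw: [b3@17:R b4@18:L b2@19:R b1@20:L]
Beat 17 (R): throw ball3 h=7 -> lands@24:L; in-air after throw: [b4@18:L b2@19:R b1@20:L b3@24:L]
Beat 18 (L): throw ball4 h=7 -> lands@25:R; in-air after throw: [b2@19:R b1@20:L b3@24:L b4@25:R]
Beat 19 (R): throw ball2 h=4 -> lands@23:R; in-air after throw: [b1@20:L b2@23:R b3@24:L b4@25:R]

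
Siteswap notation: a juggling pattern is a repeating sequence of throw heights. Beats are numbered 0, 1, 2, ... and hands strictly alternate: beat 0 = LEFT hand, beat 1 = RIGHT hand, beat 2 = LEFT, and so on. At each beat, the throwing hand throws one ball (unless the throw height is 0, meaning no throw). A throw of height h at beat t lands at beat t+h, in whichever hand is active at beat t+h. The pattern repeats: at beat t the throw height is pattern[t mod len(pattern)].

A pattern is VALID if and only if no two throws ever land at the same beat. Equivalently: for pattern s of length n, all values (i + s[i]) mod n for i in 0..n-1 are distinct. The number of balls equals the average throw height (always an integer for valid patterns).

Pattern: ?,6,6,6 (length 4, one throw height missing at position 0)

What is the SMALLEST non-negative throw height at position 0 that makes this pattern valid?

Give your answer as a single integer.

i=0: s[i]=? (unknown)
i=1: (1 + 6) mod 4 = 3
i=2: (2 + 6) mod 4 = 0
i=3: (3 + 6) mod 4 = 1
Known residues: [0, 1, 3]; need a permutation of 0..3, so missing residue r = 2
Need (0 + s) mod 4 = 2; smallest s = (2 - 0) mod 4 = 2

Answer: 2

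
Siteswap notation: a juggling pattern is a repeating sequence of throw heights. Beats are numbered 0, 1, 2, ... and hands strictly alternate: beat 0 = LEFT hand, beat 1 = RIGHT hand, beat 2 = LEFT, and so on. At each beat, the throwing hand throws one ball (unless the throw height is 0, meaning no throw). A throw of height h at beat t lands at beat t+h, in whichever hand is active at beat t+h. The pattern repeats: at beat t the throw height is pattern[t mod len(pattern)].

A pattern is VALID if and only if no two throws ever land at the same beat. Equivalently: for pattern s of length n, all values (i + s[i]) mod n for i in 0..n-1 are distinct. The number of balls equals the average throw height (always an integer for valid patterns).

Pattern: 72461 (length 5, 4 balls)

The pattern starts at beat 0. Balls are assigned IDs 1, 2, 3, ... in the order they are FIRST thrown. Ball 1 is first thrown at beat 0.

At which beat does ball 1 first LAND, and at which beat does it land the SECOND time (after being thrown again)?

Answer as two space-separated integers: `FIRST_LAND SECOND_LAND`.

Answer: 7 11

Derivation:
Beat 0 (L): throw ball1 h=7 -> lands@7:R; in-air after throw: [b1@7:R]
Beat 1 (R): throw ball2 h=2 -> lands@3:R; in-air after throw: [b2@3:R b1@7:R]
Beat 2 (L): throw ball3 h=4 -> lands@6:L; in-air after throw: [b2@3:R b3@6:L b1@7:R]
Beat 3 (R): throw ball2 h=6 -> lands@9:R; in-air after throw: [b3@6:L b1@7:R b2@9:R]
Beat 4 (L): throw ball4 h=1 -> lands@5:R; in-air after throw: [b4@5:R b3@6:L b1@7:R b2@9:R]
Beat 5 (R): throw ball4 h=7 -> lands@12:L; in-air after throw: [b3@6:L b1@7:R b2@9:R b4@12:L]
Beat 6 (L): throw ball3 h=2 -> lands@8:L; in-air after throw: [b1@7:R b3@8:L b2@9:R b4@12:L]
Beat 7 (R): throw ball1 h=4 -> lands@11:R; in-air after throw: [b3@8:L b2@9:R b1@11:R b4@12:L]
Beat 8 (L): throw ball3 h=6 -> lands@14:L; in-air after throw: [b2@9:R b1@11:R b4@12:L b3@14:L]
Beat 9 (R): throw ball2 h=1 -> lands@10:L; in-air after throw: [b2@10:L b1@11:R b4@12:L b3@14:L]
Beat 10 (L): throw ball2 h=7 -> lands@17:R; in-air after throw: [b1@11:R b4@12:L b3@14:L b2@17:R]
Beat 11 (R): throw ball1 h=2 -> lands@13:R; in-air after throw: [b4@12:L b1@13:R b3@14:L b2@17:R]
Ball 1: thrown@0 h=7 -> first land @7; rethrown@7 h=4 -> second land @11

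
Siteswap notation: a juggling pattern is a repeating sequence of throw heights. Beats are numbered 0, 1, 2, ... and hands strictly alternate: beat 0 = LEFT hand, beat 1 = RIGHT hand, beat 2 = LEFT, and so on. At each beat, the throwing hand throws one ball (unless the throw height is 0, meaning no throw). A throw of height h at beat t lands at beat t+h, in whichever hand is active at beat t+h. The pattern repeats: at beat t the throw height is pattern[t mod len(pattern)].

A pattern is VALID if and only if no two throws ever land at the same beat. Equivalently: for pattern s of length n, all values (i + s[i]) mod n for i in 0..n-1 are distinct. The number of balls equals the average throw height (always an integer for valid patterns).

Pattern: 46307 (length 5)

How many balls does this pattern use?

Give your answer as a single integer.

Pattern = [4, 6, 3, 0, 7], length n = 5
  position 0: throw height = 4, running sum = 4
  position 1: throw height = 6, running sum = 10
  position 2: throw height = 3, running sum = 13
  position 3: throw height = 0, running sum = 13
  position 4: throw height = 7, running sum = 20
Total sum = 20; balls = sum / n = 20 / 5 = 4

Answer: 4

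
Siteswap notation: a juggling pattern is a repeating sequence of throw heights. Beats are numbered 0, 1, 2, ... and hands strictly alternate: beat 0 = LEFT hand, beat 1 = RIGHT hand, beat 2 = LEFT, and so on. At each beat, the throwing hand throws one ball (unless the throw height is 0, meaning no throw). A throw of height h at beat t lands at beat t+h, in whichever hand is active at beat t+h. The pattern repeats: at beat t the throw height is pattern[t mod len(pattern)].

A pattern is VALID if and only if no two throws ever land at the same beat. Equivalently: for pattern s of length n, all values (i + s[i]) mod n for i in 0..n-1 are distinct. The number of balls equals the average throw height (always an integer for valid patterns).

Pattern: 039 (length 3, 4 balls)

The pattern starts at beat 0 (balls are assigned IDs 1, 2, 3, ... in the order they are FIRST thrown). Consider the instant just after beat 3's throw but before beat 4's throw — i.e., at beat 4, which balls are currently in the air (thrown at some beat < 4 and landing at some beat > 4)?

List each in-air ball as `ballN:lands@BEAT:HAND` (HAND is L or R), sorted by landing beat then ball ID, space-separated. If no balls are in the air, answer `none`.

Answer: ball2:lands@11:R

Derivation:
Beat 1 (R): throw ball1 h=3 -> lands@4:L; in-air after throw: [b1@4:L]
Beat 2 (L): throw ball2 h=9 -> lands@11:R; in-air after throw: [b1@4:L b2@11:R]
Beat 4 (L): throw ball1 h=3 -> lands@7:R; in-air after throw: [b1@7:R b2@11:R]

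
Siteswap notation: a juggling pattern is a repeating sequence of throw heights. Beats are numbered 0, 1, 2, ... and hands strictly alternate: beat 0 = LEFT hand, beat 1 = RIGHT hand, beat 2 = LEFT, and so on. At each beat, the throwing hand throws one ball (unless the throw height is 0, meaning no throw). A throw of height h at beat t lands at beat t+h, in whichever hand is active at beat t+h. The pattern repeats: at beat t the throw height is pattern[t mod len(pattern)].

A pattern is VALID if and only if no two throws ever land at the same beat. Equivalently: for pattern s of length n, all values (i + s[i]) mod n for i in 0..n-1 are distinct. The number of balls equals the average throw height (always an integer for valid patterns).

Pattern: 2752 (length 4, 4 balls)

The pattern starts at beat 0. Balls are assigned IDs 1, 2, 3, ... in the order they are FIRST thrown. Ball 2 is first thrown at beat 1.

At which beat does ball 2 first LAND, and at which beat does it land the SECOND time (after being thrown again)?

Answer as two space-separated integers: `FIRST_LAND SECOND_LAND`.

Beat 0 (L): throw ball1 h=2 -> lands@2:L; in-air after throw: [b1@2:L]
Beat 1 (R): throw ball2 h=7 -> lands@8:L; in-air after throw: [b1@2:L b2@8:L]
Beat 2 (L): throw ball1 h=5 -> lands@7:R; in-air after throw: [b1@7:R b2@8:L]
Beat 3 (R): throw ball3 h=2 -> lands@5:R; in-air after throw: [b3@5:R b1@7:R b2@8:L]
Beat 4 (L): throw ball4 h=2 -> lands@6:L; in-air after throw: [b3@5:R b4@6:L b1@7:R b2@8:L]
Beat 5 (R): throw ball3 h=7 -> lands@12:L; in-air after throw: [b4@6:L b1@7:R b2@8:L b3@12:L]
Beat 6 (L): throw ball4 h=5 -> lands@11:R; in-air after throw: [b1@7:R b2@8:L b4@11:R b3@12:L]
Beat 7 (R): throw ball1 h=2 -> lands@9:R; in-air after throw: [b2@8:L b1@9:R b4@11:R b3@12:L]
Beat 8 (L): throw ball2 h=2 -> lands@10:L; in-air after throw: [b1@9:R b2@10:L b4@11:R b3@12:L]
Beat 9 (R): throw ball1 h=7 -> lands@16:L; in-air after throw: [b2@10:L b4@11:R b3@12:L b1@16:L]
Beat 10 (L): throw ball2 h=5 -> lands@15:R; in-air after throw: [b4@11:R b3@12:L b2@15:R b1@16:L]
Ball 2: thrown@1 h=7 -> first land @8; rethrown@8 h=2 -> second land @10

Answer: 8 10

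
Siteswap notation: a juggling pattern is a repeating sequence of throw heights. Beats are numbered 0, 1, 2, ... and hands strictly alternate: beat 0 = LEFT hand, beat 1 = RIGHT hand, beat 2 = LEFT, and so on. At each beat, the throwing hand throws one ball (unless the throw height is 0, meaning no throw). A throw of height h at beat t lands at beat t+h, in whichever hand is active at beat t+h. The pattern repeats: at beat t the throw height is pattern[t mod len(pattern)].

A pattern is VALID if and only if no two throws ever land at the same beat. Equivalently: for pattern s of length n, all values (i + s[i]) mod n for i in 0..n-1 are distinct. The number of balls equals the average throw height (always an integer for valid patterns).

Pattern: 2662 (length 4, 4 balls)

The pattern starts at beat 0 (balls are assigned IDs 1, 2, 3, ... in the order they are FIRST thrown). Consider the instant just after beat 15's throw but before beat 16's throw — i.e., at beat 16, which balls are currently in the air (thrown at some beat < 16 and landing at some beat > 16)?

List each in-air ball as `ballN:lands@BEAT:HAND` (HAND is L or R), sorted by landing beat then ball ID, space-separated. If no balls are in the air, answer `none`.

Beat 0 (L): throw ball1 h=2 -> lands@2:L; in-air after throw: [b1@2:L]
Beat 1 (R): throw ball2 h=6 -> lands@7:R; in-air after throw: [b1@2:L b2@7:R]
Beat 2 (L): throw ball1 h=6 -> lands@8:L; in-air after throw: [b2@7:R b1@8:L]
Beat 3 (R): throw ball3 h=2 -> lands@5:R; in-air after throw: [b3@5:R b2@7:R b1@8:L]
Beat 4 (L): throw ball4 h=2 -> lands@6:L; in-air after throw: [b3@5:R b4@6:L b2@7:R b1@8:L]
Beat 5 (R): throw ball3 h=6 -> lands@11:R; in-air after throw: [b4@6:L b2@7:R b1@8:L b3@11:R]
Beat 6 (L): throw ball4 h=6 -> lands@12:L; in-air after throw: [b2@7:R b1@8:L b3@11:R b4@12:L]
Beat 7 (R): throw ball2 h=2 -> lands@9:R; in-air after throw: [b1@8:L b2@9:R b3@11:R b4@12:L]
Beat 8 (L): throw ball1 h=2 -> lands@10:L; in-air after throw: [b2@9:R b1@10:L b3@11:R b4@12:L]
Beat 9 (R): throw ball2 h=6 -> lands@15:R; in-air after throw: [b1@10:L b3@11:R b4@12:L b2@15:R]
Beat 10 (L): throw ball1 h=6 -> lands@16:L; in-air after throw: [b3@11:R b4@12:L b2@15:R b1@16:L]
Beat 11 (R): throw ball3 h=2 -> lands@13:R; in-air after throw: [b4@12:L b3@13:R b2@15:R b1@16:L]
Beat 12 (L): throw ball4 h=2 -> lands@14:L; in-air after throw: [b3@13:R b4@14:L b2@15:R b1@16:L]
Beat 13 (R): throw ball3 h=6 -> lands@19:R; in-air after throw: [b4@14:L b2@15:R b1@16:L b3@19:R]
Beat 14 (L): throw ball4 h=6 -> lands@20:L; in-air after throw: [b2@15:R b1@16:L b3@19:R b4@20:L]
Beat 15 (R): throw ball2 h=2 -> lands@17:R; in-air after throw: [b1@16:L b2@17:R b3@19:R b4@20:L]
Beat 16 (L): throw ball1 h=2 -> lands@18:L; in-air after throw: [b2@17:R b1@18:L b3@19:R b4@20:L]

Answer: ball2:lands@17:R ball3:lands@19:R ball4:lands@20:L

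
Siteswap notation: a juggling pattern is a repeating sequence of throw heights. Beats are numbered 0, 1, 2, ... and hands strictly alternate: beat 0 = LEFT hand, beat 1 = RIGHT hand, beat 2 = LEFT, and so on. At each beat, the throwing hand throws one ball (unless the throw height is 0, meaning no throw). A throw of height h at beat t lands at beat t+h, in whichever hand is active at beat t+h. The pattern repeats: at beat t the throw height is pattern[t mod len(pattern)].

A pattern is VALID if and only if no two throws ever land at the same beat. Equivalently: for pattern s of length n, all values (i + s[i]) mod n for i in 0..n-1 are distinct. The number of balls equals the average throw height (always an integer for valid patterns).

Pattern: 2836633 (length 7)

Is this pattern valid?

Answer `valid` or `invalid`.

i=0: (i + s[i]) mod n = (0 + 2) mod 7 = 2
i=1: (i + s[i]) mod n = (1 + 8) mod 7 = 2
i=2: (i + s[i]) mod n = (2 + 3) mod 7 = 5
i=3: (i + s[i]) mod n = (3 + 6) mod 7 = 2
i=4: (i + s[i]) mod n = (4 + 6) mod 7 = 3
i=5: (i + s[i]) mod n = (5 + 3) mod 7 = 1
i=6: (i + s[i]) mod n = (6 + 3) mod 7 = 2
Residues: [2, 2, 5, 2, 3, 1, 2], distinct: False

Answer: invalid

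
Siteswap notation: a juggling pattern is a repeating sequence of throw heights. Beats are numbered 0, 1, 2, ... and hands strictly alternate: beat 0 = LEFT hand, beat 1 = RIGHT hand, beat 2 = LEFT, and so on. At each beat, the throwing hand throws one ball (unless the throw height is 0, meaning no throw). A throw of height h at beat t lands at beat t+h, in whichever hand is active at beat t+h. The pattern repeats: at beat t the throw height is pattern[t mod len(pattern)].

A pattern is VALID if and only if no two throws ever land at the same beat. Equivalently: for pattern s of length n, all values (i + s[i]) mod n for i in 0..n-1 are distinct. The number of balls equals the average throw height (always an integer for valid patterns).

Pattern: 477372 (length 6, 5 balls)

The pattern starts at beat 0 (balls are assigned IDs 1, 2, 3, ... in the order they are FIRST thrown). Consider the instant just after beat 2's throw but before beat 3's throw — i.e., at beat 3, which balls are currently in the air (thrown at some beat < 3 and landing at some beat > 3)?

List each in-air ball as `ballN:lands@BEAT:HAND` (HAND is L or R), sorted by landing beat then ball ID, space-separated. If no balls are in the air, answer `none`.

Answer: ball1:lands@4:L ball2:lands@8:L ball3:lands@9:R

Derivation:
Beat 0 (L): throw ball1 h=4 -> lands@4:L; in-air after throw: [b1@4:L]
Beat 1 (R): throw ball2 h=7 -> lands@8:L; in-air after throw: [b1@4:L b2@8:L]
Beat 2 (L): throw ball3 h=7 -> lands@9:R; in-air after throw: [b1@4:L b2@8:L b3@9:R]
Beat 3 (R): throw ball4 h=3 -> lands@6:L; in-air after throw: [b1@4:L b4@6:L b2@8:L b3@9:R]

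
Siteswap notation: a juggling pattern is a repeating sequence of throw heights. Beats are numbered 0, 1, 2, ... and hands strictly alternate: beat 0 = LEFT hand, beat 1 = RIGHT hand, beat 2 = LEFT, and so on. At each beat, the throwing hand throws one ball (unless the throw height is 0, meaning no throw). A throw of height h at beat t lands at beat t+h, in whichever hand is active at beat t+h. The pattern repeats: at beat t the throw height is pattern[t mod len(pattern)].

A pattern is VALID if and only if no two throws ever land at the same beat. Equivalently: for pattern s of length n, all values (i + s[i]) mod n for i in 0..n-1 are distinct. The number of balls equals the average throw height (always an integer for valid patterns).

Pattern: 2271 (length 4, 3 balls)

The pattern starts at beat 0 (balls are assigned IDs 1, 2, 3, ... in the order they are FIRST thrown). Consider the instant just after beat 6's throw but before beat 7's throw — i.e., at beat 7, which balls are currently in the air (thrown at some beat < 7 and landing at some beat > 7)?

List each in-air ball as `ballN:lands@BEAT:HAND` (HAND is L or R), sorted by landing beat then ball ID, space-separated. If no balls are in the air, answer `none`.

Answer: ball1:lands@9:R ball2:lands@13:R

Derivation:
Beat 0 (L): throw ball1 h=2 -> lands@2:L; in-air after throw: [b1@2:L]
Beat 1 (R): throw ball2 h=2 -> lands@3:R; in-air after throw: [b1@2:L b2@3:R]
Beat 2 (L): throw ball1 h=7 -> lands@9:R; in-air after throw: [b2@3:R b1@9:R]
Beat 3 (R): throw ball2 h=1 -> lands@4:L; in-air after throw: [b2@4:L b1@9:R]
Beat 4 (L): throw ball2 h=2 -> lands@6:L; in-air after throw: [b2@6:L b1@9:R]
Beat 5 (R): throw ball3 h=2 -> lands@7:R; in-air after throw: [b2@6:L b3@7:R b1@9:R]
Beat 6 (L): throw ball2 h=7 -> lands@13:R; in-air after throw: [b3@7:R b1@9:R b2@13:R]
Beat 7 (R): throw ball3 h=1 -> lands@8:L; in-air after throw: [b3@8:L b1@9:R b2@13:R]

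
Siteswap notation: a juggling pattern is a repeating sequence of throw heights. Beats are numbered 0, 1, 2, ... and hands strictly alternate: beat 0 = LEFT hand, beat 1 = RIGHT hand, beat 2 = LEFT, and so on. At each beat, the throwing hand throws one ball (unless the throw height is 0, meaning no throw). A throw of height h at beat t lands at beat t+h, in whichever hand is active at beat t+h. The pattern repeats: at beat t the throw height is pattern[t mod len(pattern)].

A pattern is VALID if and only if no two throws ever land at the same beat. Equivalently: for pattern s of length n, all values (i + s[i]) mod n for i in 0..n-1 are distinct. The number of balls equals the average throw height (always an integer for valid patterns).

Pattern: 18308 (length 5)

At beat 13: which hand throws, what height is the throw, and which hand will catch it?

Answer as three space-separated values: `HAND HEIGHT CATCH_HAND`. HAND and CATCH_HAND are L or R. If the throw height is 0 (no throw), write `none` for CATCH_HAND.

Answer: R 0 none

Derivation:
Beat 13: 13 mod 2 = 1, so hand = R
Throw height = pattern[13 mod 5] = pattern[3] = 0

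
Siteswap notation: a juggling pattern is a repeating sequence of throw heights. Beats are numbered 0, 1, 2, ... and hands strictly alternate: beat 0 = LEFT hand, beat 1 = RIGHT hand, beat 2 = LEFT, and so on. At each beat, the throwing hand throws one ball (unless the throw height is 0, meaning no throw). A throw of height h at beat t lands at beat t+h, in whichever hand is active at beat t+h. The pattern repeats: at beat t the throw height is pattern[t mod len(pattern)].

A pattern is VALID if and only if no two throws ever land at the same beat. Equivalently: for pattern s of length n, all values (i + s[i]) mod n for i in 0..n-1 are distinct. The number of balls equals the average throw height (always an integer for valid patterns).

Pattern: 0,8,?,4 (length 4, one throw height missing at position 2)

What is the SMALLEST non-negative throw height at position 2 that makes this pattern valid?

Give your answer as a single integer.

Answer: 0

Derivation:
i=0: (0 + 0) mod 4 = 0
i=1: (1 + 8) mod 4 = 1
i=2: s[i]=? (unknown)
i=3: (3 + 4) mod 4 = 3
Known residues: [0, 1, 3]; need a permutation of 0..3, so missing residue r = 2
Need (2 + s) mod 4 = 2; smallest s = (2 - 2) mod 4 = 0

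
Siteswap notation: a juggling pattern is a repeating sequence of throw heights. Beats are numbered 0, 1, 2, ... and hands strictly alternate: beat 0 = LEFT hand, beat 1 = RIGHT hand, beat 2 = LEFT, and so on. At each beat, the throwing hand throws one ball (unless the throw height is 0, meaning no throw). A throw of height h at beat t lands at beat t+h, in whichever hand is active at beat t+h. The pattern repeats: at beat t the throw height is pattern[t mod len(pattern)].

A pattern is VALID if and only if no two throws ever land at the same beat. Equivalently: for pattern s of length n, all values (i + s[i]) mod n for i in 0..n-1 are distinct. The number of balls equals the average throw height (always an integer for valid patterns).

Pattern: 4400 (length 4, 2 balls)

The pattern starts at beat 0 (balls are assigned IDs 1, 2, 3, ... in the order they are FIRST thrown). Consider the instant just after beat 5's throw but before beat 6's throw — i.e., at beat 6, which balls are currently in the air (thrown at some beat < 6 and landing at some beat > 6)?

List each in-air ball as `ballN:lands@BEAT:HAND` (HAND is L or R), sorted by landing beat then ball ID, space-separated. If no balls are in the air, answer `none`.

Answer: ball1:lands@8:L ball2:lands@9:R

Derivation:
Beat 0 (L): throw ball1 h=4 -> lands@4:L; in-air after throw: [b1@4:L]
Beat 1 (R): throw ball2 h=4 -> lands@5:R; in-air after throw: [b1@4:L b2@5:R]
Beat 4 (L): throw ball1 h=4 -> lands@8:L; in-air after throw: [b2@5:R b1@8:L]
Beat 5 (R): throw ball2 h=4 -> lands@9:R; in-air after throw: [b1@8:L b2@9:R]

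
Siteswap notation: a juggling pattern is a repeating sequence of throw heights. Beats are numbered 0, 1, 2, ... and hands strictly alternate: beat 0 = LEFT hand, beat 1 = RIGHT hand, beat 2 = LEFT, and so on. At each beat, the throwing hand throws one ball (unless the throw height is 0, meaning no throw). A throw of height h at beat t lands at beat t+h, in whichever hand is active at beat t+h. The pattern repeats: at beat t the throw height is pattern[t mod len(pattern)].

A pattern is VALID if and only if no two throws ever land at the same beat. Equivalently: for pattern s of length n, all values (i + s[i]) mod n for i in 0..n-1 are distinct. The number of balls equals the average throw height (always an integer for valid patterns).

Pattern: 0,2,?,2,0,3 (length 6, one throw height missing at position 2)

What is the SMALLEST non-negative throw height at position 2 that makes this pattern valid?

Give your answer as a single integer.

i=0: (0 + 0) mod 6 = 0
i=1: (1 + 2) mod 6 = 3
i=2: s[i]=? (unknown)
i=3: (3 + 2) mod 6 = 5
i=4: (4 + 0) mod 6 = 4
i=5: (5 + 3) mod 6 = 2
Known residues: [0, 2, 3, 4, 5]; need a permutation of 0..5, so missing residue r = 1
Need (2 + s) mod 6 = 1; smallest s = (1 - 2) mod 6 = 5

Answer: 5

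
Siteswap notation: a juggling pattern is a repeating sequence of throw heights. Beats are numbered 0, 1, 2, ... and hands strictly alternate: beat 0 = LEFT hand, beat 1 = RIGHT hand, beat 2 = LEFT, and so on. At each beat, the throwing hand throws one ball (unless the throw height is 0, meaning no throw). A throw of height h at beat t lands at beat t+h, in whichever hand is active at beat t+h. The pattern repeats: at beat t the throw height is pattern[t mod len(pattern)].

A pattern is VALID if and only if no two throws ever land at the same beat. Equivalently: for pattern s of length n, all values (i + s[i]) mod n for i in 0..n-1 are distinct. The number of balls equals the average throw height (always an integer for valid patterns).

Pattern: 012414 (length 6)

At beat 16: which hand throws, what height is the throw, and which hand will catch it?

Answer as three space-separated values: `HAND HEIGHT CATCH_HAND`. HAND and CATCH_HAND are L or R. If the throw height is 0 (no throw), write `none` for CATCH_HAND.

Answer: L 1 R

Derivation:
Beat 16: 16 mod 2 = 0, so hand = L
Throw height = pattern[16 mod 6] = pattern[4] = 1
Lands at beat 16+1=17, 17 mod 2 = 1, so catch hand = R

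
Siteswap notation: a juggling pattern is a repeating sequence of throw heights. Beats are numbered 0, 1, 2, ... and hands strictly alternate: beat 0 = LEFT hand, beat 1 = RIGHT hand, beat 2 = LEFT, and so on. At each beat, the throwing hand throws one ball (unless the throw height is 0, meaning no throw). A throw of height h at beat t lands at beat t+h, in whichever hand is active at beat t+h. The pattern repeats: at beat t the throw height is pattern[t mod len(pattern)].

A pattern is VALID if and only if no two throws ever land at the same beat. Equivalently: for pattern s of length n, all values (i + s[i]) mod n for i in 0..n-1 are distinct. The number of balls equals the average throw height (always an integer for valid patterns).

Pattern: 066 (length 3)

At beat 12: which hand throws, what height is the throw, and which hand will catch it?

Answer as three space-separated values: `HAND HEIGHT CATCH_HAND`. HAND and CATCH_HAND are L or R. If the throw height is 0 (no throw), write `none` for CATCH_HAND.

Beat 12: 12 mod 2 = 0, so hand = L
Throw height = pattern[12 mod 3] = pattern[0] = 0

Answer: L 0 none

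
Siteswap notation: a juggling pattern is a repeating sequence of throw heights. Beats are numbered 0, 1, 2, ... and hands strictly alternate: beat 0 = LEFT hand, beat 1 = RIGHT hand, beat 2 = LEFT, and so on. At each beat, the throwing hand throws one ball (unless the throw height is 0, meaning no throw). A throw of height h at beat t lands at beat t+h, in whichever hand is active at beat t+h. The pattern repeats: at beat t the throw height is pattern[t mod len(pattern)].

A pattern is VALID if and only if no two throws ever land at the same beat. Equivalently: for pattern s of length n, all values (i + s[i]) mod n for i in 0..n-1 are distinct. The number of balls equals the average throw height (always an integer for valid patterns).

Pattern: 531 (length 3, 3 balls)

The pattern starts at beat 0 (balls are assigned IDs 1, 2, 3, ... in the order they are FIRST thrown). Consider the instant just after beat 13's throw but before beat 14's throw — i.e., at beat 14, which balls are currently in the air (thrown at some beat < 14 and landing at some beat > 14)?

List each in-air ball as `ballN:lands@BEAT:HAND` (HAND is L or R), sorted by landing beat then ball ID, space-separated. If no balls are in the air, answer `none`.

Beat 0 (L): throw ball1 h=5 -> lands@5:R; in-air after throw: [b1@5:R]
Beat 1 (R): throw ball2 h=3 -> lands@4:L; in-air after throw: [b2@4:L b1@5:R]
Beat 2 (L): throw ball3 h=1 -> lands@3:R; in-air after throw: [b3@3:R b2@4:L b1@5:R]
Beat 3 (R): throw ball3 h=5 -> lands@8:L; in-air after throw: [b2@4:L b1@5:R b3@8:L]
Beat 4 (L): throw ball2 h=3 -> lands@7:R; in-air after throw: [b1@5:R b2@7:R b3@8:L]
Beat 5 (R): throw ball1 h=1 -> lands@6:L; in-air after throw: [b1@6:L b2@7:R b3@8:L]
Beat 6 (L): throw ball1 h=5 -> lands@11:R; in-air after throw: [b2@7:R b3@8:L b1@11:R]
Beat 7 (R): throw ball2 h=3 -> lands@10:L; in-air after throw: [b3@8:L b2@10:L b1@11:R]
Beat 8 (L): throw ball3 h=1 -> lands@9:R; in-air after throw: [b3@9:R b2@10:L b1@11:R]
Beat 9 (R): throw ball3 h=5 -> lands@14:L; in-air after throw: [b2@10:L b1@11:R b3@14:L]
Beat 10 (L): throw ball2 h=3 -> lands@13:R; in-air after throw: [b1@11:R b2@13:R b3@14:L]
Beat 11 (R): throw ball1 h=1 -> lands@12:L; in-air after throw: [b1@12:L b2@13:R b3@14:L]
Beat 12 (L): throw ball1 h=5 -> lands@17:R; in-air after throw: [b2@13:R b3@14:L b1@17:R]
Beat 13 (R): throw ball2 h=3 -> lands@16:L; in-air after throw: [b3@14:L b2@16:L b1@17:R]
Beat 14 (L): throw ball3 h=1 -> lands@15:R; in-air after throw: [b3@15:R b2@16:L b1@17:R]

Answer: ball2:lands@16:L ball1:lands@17:R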